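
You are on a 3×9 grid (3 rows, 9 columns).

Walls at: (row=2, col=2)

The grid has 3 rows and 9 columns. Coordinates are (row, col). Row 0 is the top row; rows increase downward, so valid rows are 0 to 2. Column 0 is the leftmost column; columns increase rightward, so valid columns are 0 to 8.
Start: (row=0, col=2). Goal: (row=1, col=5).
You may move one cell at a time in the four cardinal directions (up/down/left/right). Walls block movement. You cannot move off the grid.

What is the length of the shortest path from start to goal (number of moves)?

BFS from (row=0, col=2) until reaching (row=1, col=5):
  Distance 0: (row=0, col=2)
  Distance 1: (row=0, col=1), (row=0, col=3), (row=1, col=2)
  Distance 2: (row=0, col=0), (row=0, col=4), (row=1, col=1), (row=1, col=3)
  Distance 3: (row=0, col=5), (row=1, col=0), (row=1, col=4), (row=2, col=1), (row=2, col=3)
  Distance 4: (row=0, col=6), (row=1, col=5), (row=2, col=0), (row=2, col=4)  <- goal reached here
One shortest path (4 moves): (row=0, col=2) -> (row=0, col=3) -> (row=0, col=4) -> (row=0, col=5) -> (row=1, col=5)

Answer: Shortest path length: 4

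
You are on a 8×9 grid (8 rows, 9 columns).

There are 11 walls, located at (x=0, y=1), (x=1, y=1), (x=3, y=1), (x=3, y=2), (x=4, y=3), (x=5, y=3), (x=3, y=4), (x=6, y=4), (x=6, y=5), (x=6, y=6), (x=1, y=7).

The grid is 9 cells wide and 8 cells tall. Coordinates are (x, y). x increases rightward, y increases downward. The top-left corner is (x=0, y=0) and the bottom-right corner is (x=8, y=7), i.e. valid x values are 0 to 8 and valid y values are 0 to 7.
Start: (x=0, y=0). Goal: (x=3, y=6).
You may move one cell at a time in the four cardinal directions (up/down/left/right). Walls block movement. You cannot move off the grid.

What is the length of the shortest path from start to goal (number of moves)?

BFS from (x=0, y=0) until reaching (x=3, y=6):
  Distance 0: (x=0, y=0)
  Distance 1: (x=1, y=0)
  Distance 2: (x=2, y=0)
  Distance 3: (x=3, y=0), (x=2, y=1)
  Distance 4: (x=4, y=0), (x=2, y=2)
  Distance 5: (x=5, y=0), (x=4, y=1), (x=1, y=2), (x=2, y=3)
  Distance 6: (x=6, y=0), (x=5, y=1), (x=0, y=2), (x=4, y=2), (x=1, y=3), (x=3, y=3), (x=2, y=4)
  Distance 7: (x=7, y=0), (x=6, y=1), (x=5, y=2), (x=0, y=3), (x=1, y=4), (x=2, y=5)
  Distance 8: (x=8, y=0), (x=7, y=1), (x=6, y=2), (x=0, y=4), (x=1, y=5), (x=3, y=5), (x=2, y=6)
  Distance 9: (x=8, y=1), (x=7, y=2), (x=6, y=3), (x=0, y=5), (x=4, y=5), (x=1, y=6), (x=3, y=6), (x=2, y=7)  <- goal reached here
One shortest path (9 moves): (x=0, y=0) -> (x=1, y=0) -> (x=2, y=0) -> (x=2, y=1) -> (x=2, y=2) -> (x=2, y=3) -> (x=2, y=4) -> (x=2, y=5) -> (x=3, y=5) -> (x=3, y=6)

Answer: Shortest path length: 9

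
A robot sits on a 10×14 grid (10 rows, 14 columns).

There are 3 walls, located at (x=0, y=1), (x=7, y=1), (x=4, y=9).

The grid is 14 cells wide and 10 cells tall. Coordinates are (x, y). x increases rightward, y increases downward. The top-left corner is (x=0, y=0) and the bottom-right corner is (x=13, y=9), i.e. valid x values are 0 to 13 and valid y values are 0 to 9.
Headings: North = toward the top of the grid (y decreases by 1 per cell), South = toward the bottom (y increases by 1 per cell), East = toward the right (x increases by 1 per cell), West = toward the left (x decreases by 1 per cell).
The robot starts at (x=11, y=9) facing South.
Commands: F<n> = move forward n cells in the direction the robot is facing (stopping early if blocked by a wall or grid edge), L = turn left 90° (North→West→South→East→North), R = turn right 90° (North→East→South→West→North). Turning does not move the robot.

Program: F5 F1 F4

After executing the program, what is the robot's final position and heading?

Answer: Final position: (x=11, y=9), facing South

Derivation:
Start: (x=11, y=9), facing South
  F5: move forward 0/5 (blocked), now at (x=11, y=9)
  F1: move forward 0/1 (blocked), now at (x=11, y=9)
  F4: move forward 0/4 (blocked), now at (x=11, y=9)
Final: (x=11, y=9), facing South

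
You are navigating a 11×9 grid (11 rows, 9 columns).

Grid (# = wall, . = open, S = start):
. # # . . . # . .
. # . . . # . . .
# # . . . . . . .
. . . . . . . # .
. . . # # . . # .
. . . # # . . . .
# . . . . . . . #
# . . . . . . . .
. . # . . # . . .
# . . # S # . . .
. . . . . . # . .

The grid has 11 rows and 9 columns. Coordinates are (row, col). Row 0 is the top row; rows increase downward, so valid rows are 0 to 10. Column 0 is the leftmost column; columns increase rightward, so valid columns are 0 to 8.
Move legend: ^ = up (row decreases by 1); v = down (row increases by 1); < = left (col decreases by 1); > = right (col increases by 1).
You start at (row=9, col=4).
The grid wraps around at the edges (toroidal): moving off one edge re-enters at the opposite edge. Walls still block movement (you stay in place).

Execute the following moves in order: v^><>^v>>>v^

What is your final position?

Answer: Final position: (row=9, col=4)

Derivation:
Start: (row=9, col=4)
  v (down): (row=9, col=4) -> (row=10, col=4)
  ^ (up): (row=10, col=4) -> (row=9, col=4)
  > (right): blocked, stay at (row=9, col=4)
  < (left): blocked, stay at (row=9, col=4)
  > (right): blocked, stay at (row=9, col=4)
  ^ (up): (row=9, col=4) -> (row=8, col=4)
  v (down): (row=8, col=4) -> (row=9, col=4)
  [×3]> (right): blocked, stay at (row=9, col=4)
  v (down): (row=9, col=4) -> (row=10, col=4)
  ^ (up): (row=10, col=4) -> (row=9, col=4)
Final: (row=9, col=4)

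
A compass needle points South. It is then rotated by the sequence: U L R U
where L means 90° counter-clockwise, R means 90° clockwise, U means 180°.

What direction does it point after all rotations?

Answer: Final heading: South

Derivation:
Start: South
  U (U-turn (180°)) -> North
  L (left (90° counter-clockwise)) -> West
  R (right (90° clockwise)) -> North
  U (U-turn (180°)) -> South
Final: South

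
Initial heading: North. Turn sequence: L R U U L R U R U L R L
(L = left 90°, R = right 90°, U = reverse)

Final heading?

Answer: Final heading: North

Derivation:
Start: North
  L (left (90° counter-clockwise)) -> West
  R (right (90° clockwise)) -> North
  U (U-turn (180°)) -> South
  U (U-turn (180°)) -> North
  L (left (90° counter-clockwise)) -> West
  R (right (90° clockwise)) -> North
  U (U-turn (180°)) -> South
  R (right (90° clockwise)) -> West
  U (U-turn (180°)) -> East
  L (left (90° counter-clockwise)) -> North
  R (right (90° clockwise)) -> East
  L (left (90° counter-clockwise)) -> North
Final: North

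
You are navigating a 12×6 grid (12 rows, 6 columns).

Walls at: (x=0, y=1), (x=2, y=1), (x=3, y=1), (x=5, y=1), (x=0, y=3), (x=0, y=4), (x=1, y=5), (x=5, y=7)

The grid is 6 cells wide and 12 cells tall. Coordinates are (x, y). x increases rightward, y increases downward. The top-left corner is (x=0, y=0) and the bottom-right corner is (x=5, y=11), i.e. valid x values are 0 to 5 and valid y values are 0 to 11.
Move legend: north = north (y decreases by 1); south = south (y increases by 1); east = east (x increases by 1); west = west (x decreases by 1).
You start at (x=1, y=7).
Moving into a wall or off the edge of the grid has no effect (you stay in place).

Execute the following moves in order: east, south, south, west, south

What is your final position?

Answer: Final position: (x=1, y=10)

Derivation:
Start: (x=1, y=7)
  east (east): (x=1, y=7) -> (x=2, y=7)
  south (south): (x=2, y=7) -> (x=2, y=8)
  south (south): (x=2, y=8) -> (x=2, y=9)
  west (west): (x=2, y=9) -> (x=1, y=9)
  south (south): (x=1, y=9) -> (x=1, y=10)
Final: (x=1, y=10)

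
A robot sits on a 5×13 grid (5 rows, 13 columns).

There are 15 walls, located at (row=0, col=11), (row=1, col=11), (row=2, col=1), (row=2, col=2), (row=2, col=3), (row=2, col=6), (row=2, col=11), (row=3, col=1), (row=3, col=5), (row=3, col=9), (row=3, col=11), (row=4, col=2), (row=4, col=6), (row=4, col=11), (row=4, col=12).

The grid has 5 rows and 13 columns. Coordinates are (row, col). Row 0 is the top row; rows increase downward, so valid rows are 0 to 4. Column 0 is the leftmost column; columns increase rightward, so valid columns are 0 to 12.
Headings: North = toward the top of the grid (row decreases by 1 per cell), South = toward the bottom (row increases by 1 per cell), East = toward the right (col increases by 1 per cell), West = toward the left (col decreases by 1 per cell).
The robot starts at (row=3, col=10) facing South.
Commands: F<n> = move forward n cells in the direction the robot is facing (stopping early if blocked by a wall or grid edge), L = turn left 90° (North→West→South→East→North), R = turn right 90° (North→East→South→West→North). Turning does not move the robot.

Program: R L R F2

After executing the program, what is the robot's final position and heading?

Answer: Final position: (row=3, col=10), facing West

Derivation:
Start: (row=3, col=10), facing South
  R: turn right, now facing West
  L: turn left, now facing South
  R: turn right, now facing West
  F2: move forward 0/2 (blocked), now at (row=3, col=10)
Final: (row=3, col=10), facing West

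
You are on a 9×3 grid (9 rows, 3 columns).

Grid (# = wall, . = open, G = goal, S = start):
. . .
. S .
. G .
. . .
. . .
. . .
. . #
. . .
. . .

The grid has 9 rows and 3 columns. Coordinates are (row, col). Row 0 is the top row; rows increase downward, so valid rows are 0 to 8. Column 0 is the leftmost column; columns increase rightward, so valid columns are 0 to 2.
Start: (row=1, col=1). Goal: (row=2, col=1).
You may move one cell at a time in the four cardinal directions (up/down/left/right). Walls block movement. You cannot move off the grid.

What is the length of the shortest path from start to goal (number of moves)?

BFS from (row=1, col=1) until reaching (row=2, col=1):
  Distance 0: (row=1, col=1)
  Distance 1: (row=0, col=1), (row=1, col=0), (row=1, col=2), (row=2, col=1)  <- goal reached here
One shortest path (1 moves): (row=1, col=1) -> (row=2, col=1)

Answer: Shortest path length: 1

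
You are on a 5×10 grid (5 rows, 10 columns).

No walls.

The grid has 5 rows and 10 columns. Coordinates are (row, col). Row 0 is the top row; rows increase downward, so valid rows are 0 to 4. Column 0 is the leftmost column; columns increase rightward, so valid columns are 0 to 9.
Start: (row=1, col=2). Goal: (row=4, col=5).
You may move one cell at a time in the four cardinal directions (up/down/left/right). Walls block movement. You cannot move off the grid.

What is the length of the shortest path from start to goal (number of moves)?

BFS from (row=1, col=2) until reaching (row=4, col=5):
  Distance 0: (row=1, col=2)
  Distance 1: (row=0, col=2), (row=1, col=1), (row=1, col=3), (row=2, col=2)
  Distance 2: (row=0, col=1), (row=0, col=3), (row=1, col=0), (row=1, col=4), (row=2, col=1), (row=2, col=3), (row=3, col=2)
  Distance 3: (row=0, col=0), (row=0, col=4), (row=1, col=5), (row=2, col=0), (row=2, col=4), (row=3, col=1), (row=3, col=3), (row=4, col=2)
  Distance 4: (row=0, col=5), (row=1, col=6), (row=2, col=5), (row=3, col=0), (row=3, col=4), (row=4, col=1), (row=4, col=3)
  Distance 5: (row=0, col=6), (row=1, col=7), (row=2, col=6), (row=3, col=5), (row=4, col=0), (row=4, col=4)
  Distance 6: (row=0, col=7), (row=1, col=8), (row=2, col=7), (row=3, col=6), (row=4, col=5)  <- goal reached here
One shortest path (6 moves): (row=1, col=2) -> (row=1, col=3) -> (row=1, col=4) -> (row=1, col=5) -> (row=2, col=5) -> (row=3, col=5) -> (row=4, col=5)

Answer: Shortest path length: 6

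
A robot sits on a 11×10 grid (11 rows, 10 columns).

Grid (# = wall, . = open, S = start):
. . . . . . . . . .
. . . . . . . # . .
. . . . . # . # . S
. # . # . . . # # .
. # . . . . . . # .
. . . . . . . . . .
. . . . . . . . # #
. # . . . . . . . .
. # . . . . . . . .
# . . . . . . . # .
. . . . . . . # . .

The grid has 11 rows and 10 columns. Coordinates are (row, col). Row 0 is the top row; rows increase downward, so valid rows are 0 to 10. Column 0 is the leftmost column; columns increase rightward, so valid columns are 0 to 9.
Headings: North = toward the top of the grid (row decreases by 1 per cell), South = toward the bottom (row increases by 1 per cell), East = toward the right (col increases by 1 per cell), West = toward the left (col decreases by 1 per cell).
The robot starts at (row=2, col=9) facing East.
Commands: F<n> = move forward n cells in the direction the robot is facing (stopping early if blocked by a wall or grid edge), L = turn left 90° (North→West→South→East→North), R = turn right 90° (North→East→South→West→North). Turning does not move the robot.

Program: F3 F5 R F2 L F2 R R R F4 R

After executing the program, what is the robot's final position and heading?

Start: (row=2, col=9), facing East
  F3: move forward 0/3 (blocked), now at (row=2, col=9)
  F5: move forward 0/5 (blocked), now at (row=2, col=9)
  R: turn right, now facing South
  F2: move forward 2, now at (row=4, col=9)
  L: turn left, now facing East
  F2: move forward 0/2 (blocked), now at (row=4, col=9)
  R: turn right, now facing South
  R: turn right, now facing West
  R: turn right, now facing North
  F4: move forward 4, now at (row=0, col=9)
  R: turn right, now facing East
Final: (row=0, col=9), facing East

Answer: Final position: (row=0, col=9), facing East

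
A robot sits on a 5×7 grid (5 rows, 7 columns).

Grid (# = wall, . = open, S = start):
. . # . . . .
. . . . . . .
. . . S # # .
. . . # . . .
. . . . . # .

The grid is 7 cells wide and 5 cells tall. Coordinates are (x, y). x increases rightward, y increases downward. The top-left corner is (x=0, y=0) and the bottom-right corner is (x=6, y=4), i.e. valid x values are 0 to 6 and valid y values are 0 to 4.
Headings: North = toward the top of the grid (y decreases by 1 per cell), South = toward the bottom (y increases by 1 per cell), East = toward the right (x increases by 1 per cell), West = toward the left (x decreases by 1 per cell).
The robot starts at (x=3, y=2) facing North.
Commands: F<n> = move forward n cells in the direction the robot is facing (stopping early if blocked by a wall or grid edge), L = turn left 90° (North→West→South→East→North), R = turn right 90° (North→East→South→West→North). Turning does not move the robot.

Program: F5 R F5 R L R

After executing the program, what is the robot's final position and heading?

Answer: Final position: (x=6, y=0), facing South

Derivation:
Start: (x=3, y=2), facing North
  F5: move forward 2/5 (blocked), now at (x=3, y=0)
  R: turn right, now facing East
  F5: move forward 3/5 (blocked), now at (x=6, y=0)
  R: turn right, now facing South
  L: turn left, now facing East
  R: turn right, now facing South
Final: (x=6, y=0), facing South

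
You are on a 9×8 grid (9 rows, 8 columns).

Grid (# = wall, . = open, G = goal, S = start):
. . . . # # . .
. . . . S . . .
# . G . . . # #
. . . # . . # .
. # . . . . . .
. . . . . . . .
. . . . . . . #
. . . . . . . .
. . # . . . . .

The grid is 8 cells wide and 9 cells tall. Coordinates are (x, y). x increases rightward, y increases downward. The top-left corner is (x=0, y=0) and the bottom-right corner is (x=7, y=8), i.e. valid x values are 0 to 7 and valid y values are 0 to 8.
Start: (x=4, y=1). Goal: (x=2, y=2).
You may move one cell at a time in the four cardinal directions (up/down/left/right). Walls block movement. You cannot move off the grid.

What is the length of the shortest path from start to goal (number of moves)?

BFS from (x=4, y=1) until reaching (x=2, y=2):
  Distance 0: (x=4, y=1)
  Distance 1: (x=3, y=1), (x=5, y=1), (x=4, y=2)
  Distance 2: (x=3, y=0), (x=2, y=1), (x=6, y=1), (x=3, y=2), (x=5, y=2), (x=4, y=3)
  Distance 3: (x=2, y=0), (x=6, y=0), (x=1, y=1), (x=7, y=1), (x=2, y=2), (x=5, y=3), (x=4, y=4)  <- goal reached here
One shortest path (3 moves): (x=4, y=1) -> (x=3, y=1) -> (x=2, y=1) -> (x=2, y=2)

Answer: Shortest path length: 3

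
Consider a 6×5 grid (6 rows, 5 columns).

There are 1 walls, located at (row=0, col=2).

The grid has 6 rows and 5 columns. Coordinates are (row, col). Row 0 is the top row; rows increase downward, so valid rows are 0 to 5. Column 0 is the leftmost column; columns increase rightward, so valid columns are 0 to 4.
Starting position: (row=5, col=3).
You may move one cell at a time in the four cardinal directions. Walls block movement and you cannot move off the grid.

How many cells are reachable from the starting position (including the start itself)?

BFS flood-fill from (row=5, col=3):
  Distance 0: (row=5, col=3)
  Distance 1: (row=4, col=3), (row=5, col=2), (row=5, col=4)
  Distance 2: (row=3, col=3), (row=4, col=2), (row=4, col=4), (row=5, col=1)
  Distance 3: (row=2, col=3), (row=3, col=2), (row=3, col=4), (row=4, col=1), (row=5, col=0)
  Distance 4: (row=1, col=3), (row=2, col=2), (row=2, col=4), (row=3, col=1), (row=4, col=0)
  Distance 5: (row=0, col=3), (row=1, col=2), (row=1, col=4), (row=2, col=1), (row=3, col=0)
  Distance 6: (row=0, col=4), (row=1, col=1), (row=2, col=0)
  Distance 7: (row=0, col=1), (row=1, col=0)
  Distance 8: (row=0, col=0)
Total reachable: 29 (grid has 29 open cells total)

Answer: Reachable cells: 29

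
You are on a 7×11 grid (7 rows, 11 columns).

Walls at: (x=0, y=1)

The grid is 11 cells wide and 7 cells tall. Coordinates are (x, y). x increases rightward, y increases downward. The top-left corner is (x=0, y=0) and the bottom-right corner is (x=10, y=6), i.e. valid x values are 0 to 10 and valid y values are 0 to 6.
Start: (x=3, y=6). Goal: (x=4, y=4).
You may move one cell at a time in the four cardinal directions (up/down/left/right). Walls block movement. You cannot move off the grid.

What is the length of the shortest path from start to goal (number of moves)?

Answer: Shortest path length: 3

Derivation:
BFS from (x=3, y=6) until reaching (x=4, y=4):
  Distance 0: (x=3, y=6)
  Distance 1: (x=3, y=5), (x=2, y=6), (x=4, y=6)
  Distance 2: (x=3, y=4), (x=2, y=5), (x=4, y=5), (x=1, y=6), (x=5, y=6)
  Distance 3: (x=3, y=3), (x=2, y=4), (x=4, y=4), (x=1, y=5), (x=5, y=5), (x=0, y=6), (x=6, y=6)  <- goal reached here
One shortest path (3 moves): (x=3, y=6) -> (x=4, y=6) -> (x=4, y=5) -> (x=4, y=4)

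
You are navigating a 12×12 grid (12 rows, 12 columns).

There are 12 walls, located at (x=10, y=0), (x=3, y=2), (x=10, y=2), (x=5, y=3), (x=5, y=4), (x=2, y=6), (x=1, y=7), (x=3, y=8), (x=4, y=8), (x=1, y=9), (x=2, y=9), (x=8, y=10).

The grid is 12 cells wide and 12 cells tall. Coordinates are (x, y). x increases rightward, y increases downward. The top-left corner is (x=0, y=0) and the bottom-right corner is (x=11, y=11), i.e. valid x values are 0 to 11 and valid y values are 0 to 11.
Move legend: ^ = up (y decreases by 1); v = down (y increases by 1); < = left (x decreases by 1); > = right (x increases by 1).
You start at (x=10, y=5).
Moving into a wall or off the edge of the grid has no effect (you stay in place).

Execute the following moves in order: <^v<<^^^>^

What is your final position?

Answer: Final position: (x=8, y=1)

Derivation:
Start: (x=10, y=5)
  < (left): (x=10, y=5) -> (x=9, y=5)
  ^ (up): (x=9, y=5) -> (x=9, y=4)
  v (down): (x=9, y=4) -> (x=9, y=5)
  < (left): (x=9, y=5) -> (x=8, y=5)
  < (left): (x=8, y=5) -> (x=7, y=5)
  ^ (up): (x=7, y=5) -> (x=7, y=4)
  ^ (up): (x=7, y=4) -> (x=7, y=3)
  ^ (up): (x=7, y=3) -> (x=7, y=2)
  > (right): (x=7, y=2) -> (x=8, y=2)
  ^ (up): (x=8, y=2) -> (x=8, y=1)
Final: (x=8, y=1)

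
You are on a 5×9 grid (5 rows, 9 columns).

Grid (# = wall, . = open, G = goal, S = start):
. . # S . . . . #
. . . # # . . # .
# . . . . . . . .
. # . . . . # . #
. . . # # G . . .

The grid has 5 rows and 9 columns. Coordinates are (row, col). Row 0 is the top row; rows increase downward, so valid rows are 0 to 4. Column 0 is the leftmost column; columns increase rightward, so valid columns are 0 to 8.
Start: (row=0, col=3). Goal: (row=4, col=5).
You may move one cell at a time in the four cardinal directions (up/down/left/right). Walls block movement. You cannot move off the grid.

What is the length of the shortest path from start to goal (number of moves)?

Answer: Shortest path length: 6

Derivation:
BFS from (row=0, col=3) until reaching (row=4, col=5):
  Distance 0: (row=0, col=3)
  Distance 1: (row=0, col=4)
  Distance 2: (row=0, col=5)
  Distance 3: (row=0, col=6), (row=1, col=5)
  Distance 4: (row=0, col=7), (row=1, col=6), (row=2, col=5)
  Distance 5: (row=2, col=4), (row=2, col=6), (row=3, col=5)
  Distance 6: (row=2, col=3), (row=2, col=7), (row=3, col=4), (row=4, col=5)  <- goal reached here
One shortest path (6 moves): (row=0, col=3) -> (row=0, col=4) -> (row=0, col=5) -> (row=1, col=5) -> (row=2, col=5) -> (row=3, col=5) -> (row=4, col=5)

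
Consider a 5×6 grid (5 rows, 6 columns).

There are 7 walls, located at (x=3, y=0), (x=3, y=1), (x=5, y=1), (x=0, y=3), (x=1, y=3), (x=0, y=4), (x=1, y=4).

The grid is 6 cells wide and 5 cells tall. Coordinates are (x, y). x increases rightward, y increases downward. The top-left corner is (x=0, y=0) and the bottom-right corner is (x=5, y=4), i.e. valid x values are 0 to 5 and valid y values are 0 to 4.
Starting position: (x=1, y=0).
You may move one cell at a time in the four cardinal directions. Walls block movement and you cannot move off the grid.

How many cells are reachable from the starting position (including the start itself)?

BFS flood-fill from (x=1, y=0):
  Distance 0: (x=1, y=0)
  Distance 1: (x=0, y=0), (x=2, y=0), (x=1, y=1)
  Distance 2: (x=0, y=1), (x=2, y=1), (x=1, y=2)
  Distance 3: (x=0, y=2), (x=2, y=2)
  Distance 4: (x=3, y=2), (x=2, y=3)
  Distance 5: (x=4, y=2), (x=3, y=3), (x=2, y=4)
  Distance 6: (x=4, y=1), (x=5, y=2), (x=4, y=3), (x=3, y=4)
  Distance 7: (x=4, y=0), (x=5, y=3), (x=4, y=4)
  Distance 8: (x=5, y=0), (x=5, y=4)
Total reachable: 23 (grid has 23 open cells total)

Answer: Reachable cells: 23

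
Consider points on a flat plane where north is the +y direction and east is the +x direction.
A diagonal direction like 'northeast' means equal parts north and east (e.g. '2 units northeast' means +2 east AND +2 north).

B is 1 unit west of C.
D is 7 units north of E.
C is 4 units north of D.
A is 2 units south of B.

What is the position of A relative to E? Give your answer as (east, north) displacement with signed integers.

Place E at the origin (east=0, north=0).
  D is 7 units north of E: delta (east=+0, north=+7); D at (east=0, north=7).
  C is 4 units north of D: delta (east=+0, north=+4); C at (east=0, north=11).
  B is 1 unit west of C: delta (east=-1, north=+0); B at (east=-1, north=11).
  A is 2 units south of B: delta (east=+0, north=-2); A at (east=-1, north=9).
Therefore A relative to E: (east=-1, north=9).

Answer: A is at (east=-1, north=9) relative to E.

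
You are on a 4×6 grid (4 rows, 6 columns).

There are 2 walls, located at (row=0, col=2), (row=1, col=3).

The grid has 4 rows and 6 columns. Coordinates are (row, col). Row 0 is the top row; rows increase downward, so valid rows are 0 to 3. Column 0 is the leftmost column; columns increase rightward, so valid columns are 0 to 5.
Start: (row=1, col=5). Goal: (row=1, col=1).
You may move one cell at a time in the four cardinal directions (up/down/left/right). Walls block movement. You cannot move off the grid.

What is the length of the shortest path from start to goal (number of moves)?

Answer: Shortest path length: 6

Derivation:
BFS from (row=1, col=5) until reaching (row=1, col=1):
  Distance 0: (row=1, col=5)
  Distance 1: (row=0, col=5), (row=1, col=4), (row=2, col=5)
  Distance 2: (row=0, col=4), (row=2, col=4), (row=3, col=5)
  Distance 3: (row=0, col=3), (row=2, col=3), (row=3, col=4)
  Distance 4: (row=2, col=2), (row=3, col=3)
  Distance 5: (row=1, col=2), (row=2, col=1), (row=3, col=2)
  Distance 6: (row=1, col=1), (row=2, col=0), (row=3, col=1)  <- goal reached here
One shortest path (6 moves): (row=1, col=5) -> (row=1, col=4) -> (row=2, col=4) -> (row=2, col=3) -> (row=2, col=2) -> (row=2, col=1) -> (row=1, col=1)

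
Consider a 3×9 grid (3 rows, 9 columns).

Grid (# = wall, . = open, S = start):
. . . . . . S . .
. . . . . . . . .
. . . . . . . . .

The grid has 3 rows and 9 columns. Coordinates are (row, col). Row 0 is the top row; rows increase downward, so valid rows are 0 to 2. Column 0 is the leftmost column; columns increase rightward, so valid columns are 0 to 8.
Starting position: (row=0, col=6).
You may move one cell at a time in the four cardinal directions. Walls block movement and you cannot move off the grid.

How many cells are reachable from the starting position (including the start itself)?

BFS flood-fill from (row=0, col=6):
  Distance 0: (row=0, col=6)
  Distance 1: (row=0, col=5), (row=0, col=7), (row=1, col=6)
  Distance 2: (row=0, col=4), (row=0, col=8), (row=1, col=5), (row=1, col=7), (row=2, col=6)
  Distance 3: (row=0, col=3), (row=1, col=4), (row=1, col=8), (row=2, col=5), (row=2, col=7)
  Distance 4: (row=0, col=2), (row=1, col=3), (row=2, col=4), (row=2, col=8)
  Distance 5: (row=0, col=1), (row=1, col=2), (row=2, col=3)
  Distance 6: (row=0, col=0), (row=1, col=1), (row=2, col=2)
  Distance 7: (row=1, col=0), (row=2, col=1)
  Distance 8: (row=2, col=0)
Total reachable: 27 (grid has 27 open cells total)

Answer: Reachable cells: 27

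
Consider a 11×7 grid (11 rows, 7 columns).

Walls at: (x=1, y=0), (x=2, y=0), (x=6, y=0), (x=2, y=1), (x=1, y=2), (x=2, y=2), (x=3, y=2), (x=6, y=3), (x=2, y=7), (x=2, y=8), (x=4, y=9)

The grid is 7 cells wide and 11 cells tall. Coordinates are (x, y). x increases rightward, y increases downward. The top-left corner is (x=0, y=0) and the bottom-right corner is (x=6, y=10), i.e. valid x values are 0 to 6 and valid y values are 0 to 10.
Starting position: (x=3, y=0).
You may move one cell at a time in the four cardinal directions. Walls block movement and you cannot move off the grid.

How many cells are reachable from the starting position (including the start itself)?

Answer: Reachable cells: 66

Derivation:
BFS flood-fill from (x=3, y=0):
  Distance 0: (x=3, y=0)
  Distance 1: (x=4, y=0), (x=3, y=1)
  Distance 2: (x=5, y=0), (x=4, y=1)
  Distance 3: (x=5, y=1), (x=4, y=2)
  Distance 4: (x=6, y=1), (x=5, y=2), (x=4, y=3)
  Distance 5: (x=6, y=2), (x=3, y=3), (x=5, y=3), (x=4, y=4)
  Distance 6: (x=2, y=3), (x=3, y=4), (x=5, y=4), (x=4, y=5)
  Distance 7: (x=1, y=3), (x=2, y=4), (x=6, y=4), (x=3, y=5), (x=5, y=5), (x=4, y=6)
  Distance 8: (x=0, y=3), (x=1, y=4), (x=2, y=5), (x=6, y=5), (x=3, y=6), (x=5, y=6), (x=4, y=7)
  Distance 9: (x=0, y=2), (x=0, y=4), (x=1, y=5), (x=2, y=6), (x=6, y=6), (x=3, y=7), (x=5, y=7), (x=4, y=8)
  Distance 10: (x=0, y=1), (x=0, y=5), (x=1, y=6), (x=6, y=7), (x=3, y=8), (x=5, y=8)
  Distance 11: (x=0, y=0), (x=1, y=1), (x=0, y=6), (x=1, y=7), (x=6, y=8), (x=3, y=9), (x=5, y=9)
  Distance 12: (x=0, y=7), (x=1, y=8), (x=2, y=9), (x=6, y=9), (x=3, y=10), (x=5, y=10)
  Distance 13: (x=0, y=8), (x=1, y=9), (x=2, y=10), (x=4, y=10), (x=6, y=10)
  Distance 14: (x=0, y=9), (x=1, y=10)
  Distance 15: (x=0, y=10)
Total reachable: 66 (grid has 66 open cells total)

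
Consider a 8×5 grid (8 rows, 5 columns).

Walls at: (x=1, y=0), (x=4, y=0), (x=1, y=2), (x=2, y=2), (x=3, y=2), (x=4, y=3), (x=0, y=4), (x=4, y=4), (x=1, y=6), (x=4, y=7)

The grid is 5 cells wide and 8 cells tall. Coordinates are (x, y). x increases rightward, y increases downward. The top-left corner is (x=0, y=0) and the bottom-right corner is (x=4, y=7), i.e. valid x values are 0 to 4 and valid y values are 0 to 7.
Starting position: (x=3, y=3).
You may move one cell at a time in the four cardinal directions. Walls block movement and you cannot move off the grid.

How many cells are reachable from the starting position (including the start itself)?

Answer: Reachable cells: 30

Derivation:
BFS flood-fill from (x=3, y=3):
  Distance 0: (x=3, y=3)
  Distance 1: (x=2, y=3), (x=3, y=4)
  Distance 2: (x=1, y=3), (x=2, y=4), (x=3, y=5)
  Distance 3: (x=0, y=3), (x=1, y=4), (x=2, y=5), (x=4, y=5), (x=3, y=6)
  Distance 4: (x=0, y=2), (x=1, y=5), (x=2, y=6), (x=4, y=6), (x=3, y=7)
  Distance 5: (x=0, y=1), (x=0, y=5), (x=2, y=7)
  Distance 6: (x=0, y=0), (x=1, y=1), (x=0, y=6), (x=1, y=7)
  Distance 7: (x=2, y=1), (x=0, y=7)
  Distance 8: (x=2, y=0), (x=3, y=1)
  Distance 9: (x=3, y=0), (x=4, y=1)
  Distance 10: (x=4, y=2)
Total reachable: 30 (grid has 30 open cells total)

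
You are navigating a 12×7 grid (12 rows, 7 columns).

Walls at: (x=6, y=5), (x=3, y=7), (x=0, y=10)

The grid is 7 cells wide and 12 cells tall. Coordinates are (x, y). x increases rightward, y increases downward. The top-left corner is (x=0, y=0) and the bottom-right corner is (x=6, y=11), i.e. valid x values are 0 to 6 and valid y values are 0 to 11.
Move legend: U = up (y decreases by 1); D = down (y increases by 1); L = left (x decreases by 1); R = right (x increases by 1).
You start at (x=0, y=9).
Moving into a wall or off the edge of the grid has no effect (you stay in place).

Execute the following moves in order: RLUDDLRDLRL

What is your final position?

Start: (x=0, y=9)
  R (right): (x=0, y=9) -> (x=1, y=9)
  L (left): (x=1, y=9) -> (x=0, y=9)
  U (up): (x=0, y=9) -> (x=0, y=8)
  D (down): (x=0, y=8) -> (x=0, y=9)
  D (down): blocked, stay at (x=0, y=9)
  L (left): blocked, stay at (x=0, y=9)
  R (right): (x=0, y=9) -> (x=1, y=9)
  D (down): (x=1, y=9) -> (x=1, y=10)
  L (left): blocked, stay at (x=1, y=10)
  R (right): (x=1, y=10) -> (x=2, y=10)
  L (left): (x=2, y=10) -> (x=1, y=10)
Final: (x=1, y=10)

Answer: Final position: (x=1, y=10)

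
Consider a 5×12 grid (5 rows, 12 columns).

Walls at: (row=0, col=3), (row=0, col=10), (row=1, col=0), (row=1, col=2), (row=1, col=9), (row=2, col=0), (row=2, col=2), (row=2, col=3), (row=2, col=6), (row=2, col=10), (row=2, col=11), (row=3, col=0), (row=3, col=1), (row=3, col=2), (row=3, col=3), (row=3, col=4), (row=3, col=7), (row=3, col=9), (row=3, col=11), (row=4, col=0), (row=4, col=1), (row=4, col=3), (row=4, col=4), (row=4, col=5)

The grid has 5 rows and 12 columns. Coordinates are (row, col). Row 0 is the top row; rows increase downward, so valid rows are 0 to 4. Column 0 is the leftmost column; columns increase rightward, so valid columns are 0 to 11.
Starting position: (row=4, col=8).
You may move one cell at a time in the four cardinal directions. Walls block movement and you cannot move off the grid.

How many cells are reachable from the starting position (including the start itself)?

Answer: Reachable cells: 27

Derivation:
BFS flood-fill from (row=4, col=8):
  Distance 0: (row=4, col=8)
  Distance 1: (row=3, col=8), (row=4, col=7), (row=4, col=9)
  Distance 2: (row=2, col=8), (row=4, col=6), (row=4, col=10)
  Distance 3: (row=1, col=8), (row=2, col=7), (row=2, col=9), (row=3, col=6), (row=3, col=10), (row=4, col=11)
  Distance 4: (row=0, col=8), (row=1, col=7), (row=3, col=5)
  Distance 5: (row=0, col=7), (row=0, col=9), (row=1, col=6), (row=2, col=5)
  Distance 6: (row=0, col=6), (row=1, col=5), (row=2, col=4)
  Distance 7: (row=0, col=5), (row=1, col=4)
  Distance 8: (row=0, col=4), (row=1, col=3)
Total reachable: 27 (grid has 36 open cells total)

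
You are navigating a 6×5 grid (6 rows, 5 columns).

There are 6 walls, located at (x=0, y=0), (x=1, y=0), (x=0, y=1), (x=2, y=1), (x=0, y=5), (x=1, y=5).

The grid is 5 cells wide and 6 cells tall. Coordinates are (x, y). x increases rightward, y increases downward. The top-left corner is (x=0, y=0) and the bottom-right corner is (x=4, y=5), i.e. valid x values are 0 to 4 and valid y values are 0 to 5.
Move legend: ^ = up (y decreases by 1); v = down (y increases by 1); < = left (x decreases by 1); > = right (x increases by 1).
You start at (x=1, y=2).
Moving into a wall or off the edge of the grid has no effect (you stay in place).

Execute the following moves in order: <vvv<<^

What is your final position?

Start: (x=1, y=2)
  < (left): (x=1, y=2) -> (x=0, y=2)
  v (down): (x=0, y=2) -> (x=0, y=3)
  v (down): (x=0, y=3) -> (x=0, y=4)
  v (down): blocked, stay at (x=0, y=4)
  < (left): blocked, stay at (x=0, y=4)
  < (left): blocked, stay at (x=0, y=4)
  ^ (up): (x=0, y=4) -> (x=0, y=3)
Final: (x=0, y=3)

Answer: Final position: (x=0, y=3)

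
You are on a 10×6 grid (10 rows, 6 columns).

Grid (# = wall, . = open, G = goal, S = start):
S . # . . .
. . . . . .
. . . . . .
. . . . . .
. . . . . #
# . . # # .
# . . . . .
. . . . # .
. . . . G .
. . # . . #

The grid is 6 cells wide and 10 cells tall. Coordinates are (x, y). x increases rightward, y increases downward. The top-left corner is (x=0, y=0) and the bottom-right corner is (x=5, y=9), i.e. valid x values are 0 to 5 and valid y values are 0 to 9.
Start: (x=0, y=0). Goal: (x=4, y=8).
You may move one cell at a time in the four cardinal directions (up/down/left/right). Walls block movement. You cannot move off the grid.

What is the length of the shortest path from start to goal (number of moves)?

Answer: Shortest path length: 12

Derivation:
BFS from (x=0, y=0) until reaching (x=4, y=8):
  Distance 0: (x=0, y=0)
  Distance 1: (x=1, y=0), (x=0, y=1)
  Distance 2: (x=1, y=1), (x=0, y=2)
  Distance 3: (x=2, y=1), (x=1, y=2), (x=0, y=3)
  Distance 4: (x=3, y=1), (x=2, y=2), (x=1, y=3), (x=0, y=4)
  Distance 5: (x=3, y=0), (x=4, y=1), (x=3, y=2), (x=2, y=3), (x=1, y=4)
  Distance 6: (x=4, y=0), (x=5, y=1), (x=4, y=2), (x=3, y=3), (x=2, y=4), (x=1, y=5)
  Distance 7: (x=5, y=0), (x=5, y=2), (x=4, y=3), (x=3, y=4), (x=2, y=5), (x=1, y=6)
  Distance 8: (x=5, y=3), (x=4, y=4), (x=2, y=6), (x=1, y=7)
  Distance 9: (x=3, y=6), (x=0, y=7), (x=2, y=7), (x=1, y=8)
  Distance 10: (x=4, y=6), (x=3, y=7), (x=0, y=8), (x=2, y=8), (x=1, y=9)
  Distance 11: (x=5, y=6), (x=3, y=8), (x=0, y=9)
  Distance 12: (x=5, y=5), (x=5, y=7), (x=4, y=8), (x=3, y=9)  <- goal reached here
One shortest path (12 moves): (x=0, y=0) -> (x=1, y=0) -> (x=1, y=1) -> (x=2, y=1) -> (x=2, y=2) -> (x=2, y=3) -> (x=2, y=4) -> (x=2, y=5) -> (x=2, y=6) -> (x=3, y=6) -> (x=3, y=7) -> (x=3, y=8) -> (x=4, y=8)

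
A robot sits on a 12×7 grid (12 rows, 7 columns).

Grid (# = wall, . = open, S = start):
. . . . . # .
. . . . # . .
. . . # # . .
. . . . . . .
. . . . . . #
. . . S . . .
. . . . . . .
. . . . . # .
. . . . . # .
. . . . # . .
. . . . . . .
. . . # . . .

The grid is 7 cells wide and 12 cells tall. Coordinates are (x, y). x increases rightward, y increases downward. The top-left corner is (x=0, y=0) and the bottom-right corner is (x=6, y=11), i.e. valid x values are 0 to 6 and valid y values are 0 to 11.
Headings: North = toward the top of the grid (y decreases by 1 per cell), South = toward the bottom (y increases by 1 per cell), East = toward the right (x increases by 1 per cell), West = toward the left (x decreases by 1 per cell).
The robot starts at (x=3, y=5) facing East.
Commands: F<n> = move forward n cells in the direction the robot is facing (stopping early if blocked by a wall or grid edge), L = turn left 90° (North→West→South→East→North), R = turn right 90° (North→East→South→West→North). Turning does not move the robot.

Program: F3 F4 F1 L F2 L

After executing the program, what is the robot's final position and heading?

Answer: Final position: (x=6, y=5), facing West

Derivation:
Start: (x=3, y=5), facing East
  F3: move forward 3, now at (x=6, y=5)
  F4: move forward 0/4 (blocked), now at (x=6, y=5)
  F1: move forward 0/1 (blocked), now at (x=6, y=5)
  L: turn left, now facing North
  F2: move forward 0/2 (blocked), now at (x=6, y=5)
  L: turn left, now facing West
Final: (x=6, y=5), facing West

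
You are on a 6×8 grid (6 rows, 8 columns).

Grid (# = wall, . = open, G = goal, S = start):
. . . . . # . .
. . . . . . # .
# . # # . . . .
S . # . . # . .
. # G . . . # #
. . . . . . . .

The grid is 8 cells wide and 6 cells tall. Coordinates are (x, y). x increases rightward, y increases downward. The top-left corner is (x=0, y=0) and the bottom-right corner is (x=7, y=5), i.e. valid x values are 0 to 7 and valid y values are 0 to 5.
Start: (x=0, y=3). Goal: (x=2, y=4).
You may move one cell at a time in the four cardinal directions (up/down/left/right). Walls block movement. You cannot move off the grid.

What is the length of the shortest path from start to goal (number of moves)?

BFS from (x=0, y=3) until reaching (x=2, y=4):
  Distance 0: (x=0, y=3)
  Distance 1: (x=1, y=3), (x=0, y=4)
  Distance 2: (x=1, y=2), (x=0, y=5)
  Distance 3: (x=1, y=1), (x=1, y=5)
  Distance 4: (x=1, y=0), (x=0, y=1), (x=2, y=1), (x=2, y=5)
  Distance 5: (x=0, y=0), (x=2, y=0), (x=3, y=1), (x=2, y=4), (x=3, y=5)  <- goal reached here
One shortest path (5 moves): (x=0, y=3) -> (x=0, y=4) -> (x=0, y=5) -> (x=1, y=5) -> (x=2, y=5) -> (x=2, y=4)

Answer: Shortest path length: 5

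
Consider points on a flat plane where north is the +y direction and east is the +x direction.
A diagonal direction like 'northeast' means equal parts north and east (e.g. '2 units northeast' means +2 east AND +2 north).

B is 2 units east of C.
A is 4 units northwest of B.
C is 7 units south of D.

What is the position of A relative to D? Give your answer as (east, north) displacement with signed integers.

Place D at the origin (east=0, north=0).
  C is 7 units south of D: delta (east=+0, north=-7); C at (east=0, north=-7).
  B is 2 units east of C: delta (east=+2, north=+0); B at (east=2, north=-7).
  A is 4 units northwest of B: delta (east=-4, north=+4); A at (east=-2, north=-3).
Therefore A relative to D: (east=-2, north=-3).

Answer: A is at (east=-2, north=-3) relative to D.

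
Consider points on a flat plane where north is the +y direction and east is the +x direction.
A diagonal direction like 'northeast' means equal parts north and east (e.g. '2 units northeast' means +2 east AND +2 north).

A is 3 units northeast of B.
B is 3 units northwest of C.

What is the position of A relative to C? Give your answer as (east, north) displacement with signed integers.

Place C at the origin (east=0, north=0).
  B is 3 units northwest of C: delta (east=-3, north=+3); B at (east=-3, north=3).
  A is 3 units northeast of B: delta (east=+3, north=+3); A at (east=0, north=6).
Therefore A relative to C: (east=0, north=6).

Answer: A is at (east=0, north=6) relative to C.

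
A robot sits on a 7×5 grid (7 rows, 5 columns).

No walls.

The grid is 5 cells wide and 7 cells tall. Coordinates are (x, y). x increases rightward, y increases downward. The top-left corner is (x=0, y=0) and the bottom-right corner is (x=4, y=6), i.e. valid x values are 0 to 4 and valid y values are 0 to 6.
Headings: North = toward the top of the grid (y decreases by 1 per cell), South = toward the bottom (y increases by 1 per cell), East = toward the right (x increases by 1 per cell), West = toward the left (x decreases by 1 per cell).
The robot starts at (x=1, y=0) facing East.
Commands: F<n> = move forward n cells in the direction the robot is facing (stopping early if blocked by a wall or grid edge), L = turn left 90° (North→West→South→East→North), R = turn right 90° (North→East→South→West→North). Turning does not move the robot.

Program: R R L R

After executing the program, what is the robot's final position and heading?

Start: (x=1, y=0), facing East
  R: turn right, now facing South
  R: turn right, now facing West
  L: turn left, now facing South
  R: turn right, now facing West
Final: (x=1, y=0), facing West

Answer: Final position: (x=1, y=0), facing West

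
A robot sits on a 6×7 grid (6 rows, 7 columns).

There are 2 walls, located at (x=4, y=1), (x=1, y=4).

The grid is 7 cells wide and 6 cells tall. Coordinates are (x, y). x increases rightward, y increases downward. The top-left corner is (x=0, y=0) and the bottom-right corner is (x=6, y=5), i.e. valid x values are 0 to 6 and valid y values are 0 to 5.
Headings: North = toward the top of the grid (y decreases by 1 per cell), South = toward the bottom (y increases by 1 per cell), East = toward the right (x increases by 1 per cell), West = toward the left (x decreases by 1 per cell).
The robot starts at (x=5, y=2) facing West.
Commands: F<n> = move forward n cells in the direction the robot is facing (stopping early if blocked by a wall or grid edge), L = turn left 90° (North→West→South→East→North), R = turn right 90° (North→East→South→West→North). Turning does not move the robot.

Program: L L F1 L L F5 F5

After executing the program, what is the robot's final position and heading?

Answer: Final position: (x=0, y=2), facing West

Derivation:
Start: (x=5, y=2), facing West
  L: turn left, now facing South
  L: turn left, now facing East
  F1: move forward 1, now at (x=6, y=2)
  L: turn left, now facing North
  L: turn left, now facing West
  F5: move forward 5, now at (x=1, y=2)
  F5: move forward 1/5 (blocked), now at (x=0, y=2)
Final: (x=0, y=2), facing West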